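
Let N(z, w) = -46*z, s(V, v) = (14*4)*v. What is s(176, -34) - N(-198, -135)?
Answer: -11012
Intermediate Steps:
s(V, v) = 56*v
s(176, -34) - N(-198, -135) = 56*(-34) - (-46)*(-198) = -1904 - 1*9108 = -1904 - 9108 = -11012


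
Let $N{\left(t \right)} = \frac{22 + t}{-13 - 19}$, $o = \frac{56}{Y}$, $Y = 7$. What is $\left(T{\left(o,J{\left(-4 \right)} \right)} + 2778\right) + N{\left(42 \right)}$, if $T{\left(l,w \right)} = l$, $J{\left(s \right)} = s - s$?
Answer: $2784$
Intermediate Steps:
$J{\left(s \right)} = 0$
$o = 8$ ($o = \frac{56}{7} = 56 \cdot \frac{1}{7} = 8$)
$N{\left(t \right)} = - \frac{11}{16} - \frac{t}{32}$ ($N{\left(t \right)} = \frac{22 + t}{-32} = \left(22 + t\right) \left(- \frac{1}{32}\right) = - \frac{11}{16} - \frac{t}{32}$)
$\left(T{\left(o,J{\left(-4 \right)} \right)} + 2778\right) + N{\left(42 \right)} = \left(8 + 2778\right) - 2 = 2786 - 2 = 2784$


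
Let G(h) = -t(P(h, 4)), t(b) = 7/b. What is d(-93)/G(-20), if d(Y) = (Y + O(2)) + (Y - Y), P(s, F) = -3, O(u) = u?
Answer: -39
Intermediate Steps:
G(h) = 7/3 (G(h) = -7/(-3) = -7*(-1)/3 = -1*(-7/3) = 7/3)
d(Y) = 2 + Y (d(Y) = (Y + 2) + (Y - Y) = (2 + Y) + 0 = 2 + Y)
d(-93)/G(-20) = (2 - 93)/(7/3) = -91*3/7 = -39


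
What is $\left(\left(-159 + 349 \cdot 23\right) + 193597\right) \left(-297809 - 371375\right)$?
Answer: $-134817154560$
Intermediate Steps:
$\left(\left(-159 + 349 \cdot 23\right) + 193597\right) \left(-297809 - 371375\right) = \left(\left(-159 + 8027\right) + 193597\right) \left(-669184\right) = \left(7868 + 193597\right) \left(-669184\right) = 201465 \left(-669184\right) = -134817154560$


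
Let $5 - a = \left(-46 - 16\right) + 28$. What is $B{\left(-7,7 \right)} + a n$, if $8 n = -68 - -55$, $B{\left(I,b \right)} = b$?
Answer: $- \frac{451}{8} \approx -56.375$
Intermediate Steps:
$a = 39$ ($a = 5 - \left(\left(-46 - 16\right) + 28\right) = 5 - \left(-62 + 28\right) = 5 - -34 = 5 + 34 = 39$)
$n = - \frac{13}{8}$ ($n = \frac{-68 - -55}{8} = \frac{-68 + 55}{8} = \frac{1}{8} \left(-13\right) = - \frac{13}{8} \approx -1.625$)
$B{\left(-7,7 \right)} + a n = 7 + 39 \left(- \frac{13}{8}\right) = 7 - \frac{507}{8} = - \frac{451}{8}$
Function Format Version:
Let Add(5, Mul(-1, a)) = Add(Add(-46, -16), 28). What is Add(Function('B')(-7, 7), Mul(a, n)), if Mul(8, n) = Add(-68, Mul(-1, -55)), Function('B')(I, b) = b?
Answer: Rational(-451, 8) ≈ -56.375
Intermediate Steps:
a = 39 (a = Add(5, Mul(-1, Add(Add(-46, -16), 28))) = Add(5, Mul(-1, Add(-62, 28))) = Add(5, Mul(-1, -34)) = Add(5, 34) = 39)
n = Rational(-13, 8) (n = Mul(Rational(1, 8), Add(-68, Mul(-1, -55))) = Mul(Rational(1, 8), Add(-68, 55)) = Mul(Rational(1, 8), -13) = Rational(-13, 8) ≈ -1.6250)
Add(Function('B')(-7, 7), Mul(a, n)) = Add(7, Mul(39, Rational(-13, 8))) = Add(7, Rational(-507, 8)) = Rational(-451, 8)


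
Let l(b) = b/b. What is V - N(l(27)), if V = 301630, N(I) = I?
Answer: 301629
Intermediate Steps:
l(b) = 1
V - N(l(27)) = 301630 - 1*1 = 301630 - 1 = 301629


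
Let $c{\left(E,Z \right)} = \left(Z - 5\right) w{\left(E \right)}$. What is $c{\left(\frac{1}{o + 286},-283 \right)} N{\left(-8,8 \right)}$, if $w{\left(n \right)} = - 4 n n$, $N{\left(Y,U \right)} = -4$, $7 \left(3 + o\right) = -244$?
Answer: $- \frac{25088}{335241} \approx -0.074836$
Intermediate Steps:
$o = - \frac{265}{7}$ ($o = -3 + \frac{1}{7} \left(-244\right) = -3 - \frac{244}{7} = - \frac{265}{7} \approx -37.857$)
$w{\left(n \right)} = - 4 n^{2}$
$c{\left(E,Z \right)} = - 4 E^{2} \left(-5 + Z\right)$ ($c{\left(E,Z \right)} = \left(Z - 5\right) \left(- 4 E^{2}\right) = \left(-5 + Z\right) \left(- 4 E^{2}\right) = - 4 E^{2} \left(-5 + Z\right)$)
$c{\left(\frac{1}{o + 286},-283 \right)} N{\left(-8,8 \right)} = 4 \left(\frac{1}{- \frac{265}{7} + 286}\right)^{2} \left(5 - -283\right) \left(-4\right) = 4 \left(\frac{1}{\frac{1737}{7}}\right)^{2} \left(5 + 283\right) \left(-4\right) = 4 \left(\frac{7}{1737}\right)^{2} \cdot 288 \left(-4\right) = 4 \cdot \frac{49}{3017169} \cdot 288 \left(-4\right) = \frac{6272}{335241} \left(-4\right) = - \frac{25088}{335241}$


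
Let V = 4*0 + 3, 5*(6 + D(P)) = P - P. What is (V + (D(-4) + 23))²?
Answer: 400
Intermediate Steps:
D(P) = -6 (D(P) = -6 + (P - P)/5 = -6 + (⅕)*0 = -6 + 0 = -6)
V = 3 (V = 0 + 3 = 3)
(V + (D(-4) + 23))² = (3 + (-6 + 23))² = (3 + 17)² = 20² = 400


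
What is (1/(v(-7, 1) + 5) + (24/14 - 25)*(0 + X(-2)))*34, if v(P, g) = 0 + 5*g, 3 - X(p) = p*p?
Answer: 27829/35 ≈ 795.11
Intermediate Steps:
X(p) = 3 - p² (X(p) = 3 - p*p = 3 - p²)
v(P, g) = 5*g
(1/(v(-7, 1) + 5) + (24/14 - 25)*(0 + X(-2)))*34 = (1/(5*1 + 5) + (24/14 - 25)*(0 + (3 - 1*(-2)²)))*34 = (1/(5 + 5) + (24*(1/14) - 25)*(0 + (3 - 1*4)))*34 = (1/10 + (12/7 - 25)*(0 + (3 - 4)))*34 = (⅒ - 163*(0 - 1)/7)*34 = (⅒ - 163/7*(-1))*34 = (⅒ + 163/7)*34 = (1637/70)*34 = 27829/35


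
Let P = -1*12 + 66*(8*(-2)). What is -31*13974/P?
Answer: 72199/178 ≈ 405.61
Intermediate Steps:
P = -1068 (P = -12 + 66*(-16) = -12 - 1056 = -1068)
-31*13974/P = -31*13974/(-1068) = -31*13974*(-1/1068) = -31*(-2329)/178 = -1*(-72199/178) = 72199/178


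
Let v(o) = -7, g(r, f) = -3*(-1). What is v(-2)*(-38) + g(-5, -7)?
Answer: 269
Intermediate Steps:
g(r, f) = 3
v(-2)*(-38) + g(-5, -7) = -7*(-38) + 3 = 266 + 3 = 269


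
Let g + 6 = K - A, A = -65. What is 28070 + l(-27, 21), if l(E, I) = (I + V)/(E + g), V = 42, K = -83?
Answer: 477169/17 ≈ 28069.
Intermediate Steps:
g = -24 (g = -6 + (-83 - 1*(-65)) = -6 + (-83 + 65) = -6 - 18 = -24)
l(E, I) = (42 + I)/(-24 + E) (l(E, I) = (I + 42)/(E - 24) = (42 + I)/(-24 + E))
28070 + l(-27, 21) = 28070 + (42 + 21)/(-24 - 27) = 28070 + 63/(-51) = 28070 - 1/51*63 = 28070 - 21/17 = 477169/17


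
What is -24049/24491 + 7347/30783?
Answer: -6025430/8106521 ≈ -0.74328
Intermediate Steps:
-24049/24491 + 7347/30783 = -24049*1/24491 + 7347*(1/30783) = -24049/24491 + 79/331 = -6025430/8106521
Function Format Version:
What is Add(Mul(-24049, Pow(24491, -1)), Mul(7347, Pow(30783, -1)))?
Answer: Rational(-6025430, 8106521) ≈ -0.74328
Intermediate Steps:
Add(Mul(-24049, Pow(24491, -1)), Mul(7347, Pow(30783, -1))) = Add(Mul(-24049, Rational(1, 24491)), Mul(7347, Rational(1, 30783))) = Add(Rational(-24049, 24491), Rational(79, 331)) = Rational(-6025430, 8106521)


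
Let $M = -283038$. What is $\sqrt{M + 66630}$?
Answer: $2 i \sqrt{54102} \approx 465.2 i$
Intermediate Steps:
$\sqrt{M + 66630} = \sqrt{-283038 + 66630} = \sqrt{-216408} = 2 i \sqrt{54102}$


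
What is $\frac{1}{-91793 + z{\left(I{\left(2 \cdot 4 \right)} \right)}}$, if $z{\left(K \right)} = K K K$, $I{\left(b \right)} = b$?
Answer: $- \frac{1}{91281} \approx -1.0955 \cdot 10^{-5}$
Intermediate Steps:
$z{\left(K \right)} = K^{3}$ ($z{\left(K \right)} = K^{2} K = K^{3}$)
$\frac{1}{-91793 + z{\left(I{\left(2 \cdot 4 \right)} \right)}} = \frac{1}{-91793 + \left(2 \cdot 4\right)^{3}} = \frac{1}{-91793 + 8^{3}} = \frac{1}{-91793 + 512} = \frac{1}{-91281} = - \frac{1}{91281}$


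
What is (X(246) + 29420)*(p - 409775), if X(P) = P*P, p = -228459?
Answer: -57400213024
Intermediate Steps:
X(P) = P²
(X(246) + 29420)*(p - 409775) = (246² + 29420)*(-228459 - 409775) = (60516 + 29420)*(-638234) = 89936*(-638234) = -57400213024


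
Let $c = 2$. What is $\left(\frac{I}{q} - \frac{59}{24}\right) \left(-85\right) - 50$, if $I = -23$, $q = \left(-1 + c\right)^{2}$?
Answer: $\frac{50735}{24} \approx 2114.0$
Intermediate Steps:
$q = 1$ ($q = \left(-1 + 2\right)^{2} = 1^{2} = 1$)
$\left(\frac{I}{q} - \frac{59}{24}\right) \left(-85\right) - 50 = \left(- \frac{23}{1} - \frac{59}{24}\right) \left(-85\right) - 50 = \left(\left(-23\right) 1 - \frac{59}{24}\right) \left(-85\right) - 50 = \left(-23 - \frac{59}{24}\right) \left(-85\right) - 50 = \left(- \frac{611}{24}\right) \left(-85\right) - 50 = \frac{51935}{24} - 50 = \frac{50735}{24}$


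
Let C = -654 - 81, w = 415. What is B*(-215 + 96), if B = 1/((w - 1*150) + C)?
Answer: 119/470 ≈ 0.25319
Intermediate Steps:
C = -735
B = -1/470 (B = 1/((415 - 1*150) - 735) = 1/((415 - 150) - 735) = 1/(265 - 735) = 1/(-470) = -1/470 ≈ -0.0021277)
B*(-215 + 96) = -(-215 + 96)/470 = -1/470*(-119) = 119/470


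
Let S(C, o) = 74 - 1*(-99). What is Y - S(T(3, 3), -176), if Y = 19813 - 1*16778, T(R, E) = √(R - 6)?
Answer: 2862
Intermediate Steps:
T(R, E) = √(-6 + R)
Y = 3035 (Y = 19813 - 16778 = 3035)
S(C, o) = 173 (S(C, o) = 74 + 99 = 173)
Y - S(T(3, 3), -176) = 3035 - 1*173 = 3035 - 173 = 2862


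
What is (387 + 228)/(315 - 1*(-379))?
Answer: 615/694 ≈ 0.88617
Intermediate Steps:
(387 + 228)/(315 - 1*(-379)) = 615/(315 + 379) = 615/694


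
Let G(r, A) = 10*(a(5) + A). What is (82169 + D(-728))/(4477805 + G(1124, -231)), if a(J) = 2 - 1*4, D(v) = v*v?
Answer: 68017/497275 ≈ 0.13678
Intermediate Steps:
D(v) = v**2
a(J) = -2 (a(J) = 2 - 4 = -2)
G(r, A) = -20 + 10*A (G(r, A) = 10*(-2 + A) = -20 + 10*A)
(82169 + D(-728))/(4477805 + G(1124, -231)) = (82169 + (-728)**2)/(4477805 + (-20 + 10*(-231))) = (82169 + 529984)/(4477805 + (-20 - 2310)) = 612153/(4477805 - 2330) = 612153/4475475 = 612153*(1/4475475) = 68017/497275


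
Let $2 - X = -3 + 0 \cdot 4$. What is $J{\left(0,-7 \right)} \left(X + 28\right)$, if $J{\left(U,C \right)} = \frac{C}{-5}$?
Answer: $\frac{231}{5} \approx 46.2$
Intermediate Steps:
$J{\left(U,C \right)} = - \frac{C}{5}$ ($J{\left(U,C \right)} = C \left(- \frac{1}{5}\right) = - \frac{C}{5}$)
$X = 5$ ($X = 2 - \left(-3 + 0 \cdot 4\right) = 2 - \left(-3 + 0\right) = 2 - -3 = 2 + 3 = 5$)
$J{\left(0,-7 \right)} \left(X + 28\right) = \left(- \frac{1}{5}\right) \left(-7\right) \left(5 + 28\right) = \frac{7}{5} \cdot 33 = \frac{231}{5}$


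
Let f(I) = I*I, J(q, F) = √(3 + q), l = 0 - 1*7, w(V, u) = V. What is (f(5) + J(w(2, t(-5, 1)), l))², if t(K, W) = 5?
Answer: (25 + √5)² ≈ 741.80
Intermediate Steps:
l = -7 (l = 0 - 7 = -7)
f(I) = I²
(f(5) + J(w(2, t(-5, 1)), l))² = (5² + √(3 + 2))² = (25 + √5)²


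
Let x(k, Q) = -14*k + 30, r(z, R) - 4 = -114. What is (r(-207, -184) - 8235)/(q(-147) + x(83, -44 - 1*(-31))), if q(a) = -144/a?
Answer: 81781/11084 ≈ 7.3783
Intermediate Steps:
r(z, R) = -110 (r(z, R) = 4 - 114 = -110)
x(k, Q) = 30 - 14*k
(r(-207, -184) - 8235)/(q(-147) + x(83, -44 - 1*(-31))) = (-110 - 8235)/(-144/(-147) + (30 - 14*83)) = -8345/(-144*(-1/147) + (30 - 1162)) = -8345/(48/49 - 1132) = -8345/(-55420/49) = -8345*(-49/55420) = 81781/11084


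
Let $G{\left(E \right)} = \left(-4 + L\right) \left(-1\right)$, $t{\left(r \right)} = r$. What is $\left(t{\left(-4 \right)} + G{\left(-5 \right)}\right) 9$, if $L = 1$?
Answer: $-9$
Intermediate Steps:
$G{\left(E \right)} = 3$ ($G{\left(E \right)} = \left(-4 + 1\right) \left(-1\right) = \left(-3\right) \left(-1\right) = 3$)
$\left(t{\left(-4 \right)} + G{\left(-5 \right)}\right) 9 = \left(-4 + 3\right) 9 = \left(-1\right) 9 = -9$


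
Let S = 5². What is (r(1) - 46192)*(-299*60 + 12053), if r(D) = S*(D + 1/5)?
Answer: 271755694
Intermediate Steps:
S = 25
r(D) = 5 + 25*D (r(D) = 25*(D + 1/5) = 25*(D + ⅕) = 25*(⅕ + D) = 5 + 25*D)
(r(1) - 46192)*(-299*60 + 12053) = ((5 + 25*1) - 46192)*(-299*60 + 12053) = ((5 + 25) - 46192)*(-17940 + 12053) = (30 - 46192)*(-5887) = -46162*(-5887) = 271755694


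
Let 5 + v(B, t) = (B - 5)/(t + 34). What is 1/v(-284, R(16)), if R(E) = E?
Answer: -50/539 ≈ -0.092764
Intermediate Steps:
v(B, t) = -5 + (-5 + B)/(34 + t) (v(B, t) = -5 + (B - 5)/(t + 34) = -5 + (-5 + B)/(34 + t))
1/v(-284, R(16)) = 1/((-175 - 284 - 5*16)/(34 + 16)) = 1/((-175 - 284 - 80)/50) = 1/((1/50)*(-539)) = 1/(-539/50) = -50/539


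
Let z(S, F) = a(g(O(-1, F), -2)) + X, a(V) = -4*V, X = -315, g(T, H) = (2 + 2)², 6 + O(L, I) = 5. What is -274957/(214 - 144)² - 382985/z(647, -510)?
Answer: 1772417797/1857100 ≈ 954.40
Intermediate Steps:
O(L, I) = -1 (O(L, I) = -6 + 5 = -1)
g(T, H) = 16 (g(T, H) = 4² = 16)
z(S, F) = -379 (z(S, F) = -4*16 - 315 = -64 - 315 = -379)
-274957/(214 - 144)² - 382985/z(647, -510) = -274957/(214 - 144)² - 382985/(-379) = -274957/(70²) - 382985*(-1/379) = -274957/4900 + 382985/379 = 1772417797/1857100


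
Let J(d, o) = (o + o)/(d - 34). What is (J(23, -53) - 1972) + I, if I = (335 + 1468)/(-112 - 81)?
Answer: -4185931/2123 ≈ -1971.7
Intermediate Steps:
J(d, o) = 2*o/(-34 + d) (J(d, o) = (2*o)/(-34 + d) = 2*o/(-34 + d))
I = -1803/193 (I = 1803/(-193) = 1803*(-1/193) = -1803/193 ≈ -9.3420)
(J(23, -53) - 1972) + I = (2*(-53)/(-34 + 23) - 1972) - 1803/193 = (2*(-53)/(-11) - 1972) - 1803/193 = (2*(-53)*(-1/11) - 1972) - 1803/193 = (106/11 - 1972) - 1803/193 = -21586/11 - 1803/193 = -4185931/2123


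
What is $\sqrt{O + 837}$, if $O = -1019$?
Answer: $i \sqrt{182} \approx 13.491 i$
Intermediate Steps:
$\sqrt{O + 837} = \sqrt{-1019 + 837} = \sqrt{-182} = i \sqrt{182}$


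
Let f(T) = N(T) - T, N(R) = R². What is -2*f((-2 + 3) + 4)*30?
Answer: -1200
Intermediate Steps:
f(T) = T² - T
-2*f((-2 + 3) + 4)*30 = -2*((-2 + 3) + 4)*(-1 + ((-2 + 3) + 4))*30 = -2*(1 + 4)*(-1 + (1 + 4))*30 = -10*(-1 + 5)*30 = -10*4*30 = -2*20*30 = -40*30 = -1200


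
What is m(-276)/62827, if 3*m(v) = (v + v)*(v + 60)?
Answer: 39744/62827 ≈ 0.63259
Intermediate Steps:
m(v) = 2*v*(60 + v)/3 (m(v) = ((v + v)*(v + 60))/3 = ((2*v)*(60 + v))/3 = (2*v*(60 + v))/3 = 2*v*(60 + v)/3)
m(-276)/62827 = ((2/3)*(-276)*(60 - 276))/62827 = ((2/3)*(-276)*(-216))*(1/62827) = 39744*(1/62827) = 39744/62827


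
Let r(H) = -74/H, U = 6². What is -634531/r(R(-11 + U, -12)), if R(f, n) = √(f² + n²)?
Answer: 634531*√769/74 ≈ 2.3779e+5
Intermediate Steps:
U = 36
-634531/r(R(-11 + U, -12)) = -634531*(-√((-11 + 36)² + (-12)²)/74) = -634531*(-√(25² + 144)/74) = -634531*(-√(625 + 144)/74) = -634531*(-√769/74) = -(-634531)*√769/74 = 634531*√769/74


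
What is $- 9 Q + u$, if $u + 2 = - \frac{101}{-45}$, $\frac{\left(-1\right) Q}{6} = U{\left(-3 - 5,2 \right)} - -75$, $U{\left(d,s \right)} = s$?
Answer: $\frac{187121}{45} \approx 4158.2$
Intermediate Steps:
$Q = -462$ ($Q = - 6 \left(2 - -75\right) = - 6 \left(2 + 75\right) = \left(-6\right) 77 = -462$)
$u = \frac{11}{45}$ ($u = -2 - \frac{101}{-45} = -2 - - \frac{101}{45} = -2 + \frac{101}{45} = \frac{11}{45} \approx 0.24444$)
$- 9 Q + u = \left(-9\right) \left(-462\right) + \frac{11}{45} = 4158 + \frac{11}{45} = \frac{187121}{45}$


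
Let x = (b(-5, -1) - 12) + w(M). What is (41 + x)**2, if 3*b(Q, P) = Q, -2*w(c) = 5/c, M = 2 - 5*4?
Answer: 978121/1296 ≈ 754.72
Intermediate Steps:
M = -18 (M = 2 - 20 = -18)
w(c) = -5/(2*c)
b(Q, P) = Q/3
x = -487/36 (x = ((1/3)*(-5) - 12) - 5/2/(-18) = (-5/3 - 12) - 5/2*(-1/18) = -41/3 + 5/36 = -487/36 ≈ -13.528)
(41 + x)**2 = (41 - 487/36)**2 = (989/36)**2 = 978121/1296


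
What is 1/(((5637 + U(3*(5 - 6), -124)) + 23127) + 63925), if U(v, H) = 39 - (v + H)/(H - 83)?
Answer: 207/19194569 ≈ 1.0784e-5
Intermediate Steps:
U(v, H) = 39 - (H + v)/(-83 + H)
1/(((5637 + U(3*(5 - 6), -124)) + 23127) + 63925) = 1/(((5637 + (-3237 - 3*(5 - 6) + 38*(-124))/(-83 - 124)) + 23127) + 63925) = 1/(((5637 + (-3237 - 3*(-1) - 4712)/(-207)) + 23127) + 63925) = 1/(((5637 - (-3237 - 1*(-3) - 4712)/207) + 23127) + 63925) = 1/(((5637 - (-3237 + 3 - 4712)/207) + 23127) + 63925) = 1/(((5637 - 1/207*(-7946)) + 23127) + 63925) = 1/(((5637 + 7946/207) + 23127) + 63925) = 1/((1174805/207 + 23127) + 63925) = 1/(5962094/207 + 63925) = 1/(19194569/207) = 207/19194569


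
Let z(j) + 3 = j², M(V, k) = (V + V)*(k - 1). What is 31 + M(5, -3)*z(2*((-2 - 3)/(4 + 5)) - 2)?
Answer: -19129/81 ≈ -236.16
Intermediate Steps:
M(V, k) = 2*V*(-1 + k) (M(V, k) = (2*V)*(-1 + k) = 2*V*(-1 + k))
z(j) = -3 + j²
31 + M(5, -3)*z(2*((-2 - 3)/(4 + 5)) - 2) = 31 + (2*5*(-1 - 3))*(-3 + (2*((-2 - 3)/(4 + 5)) - 2)²) = 31 + (2*5*(-4))*(-3 + (2*(-5/9) - 2)²) = 31 - 40*(-3 + (2*(-5*⅑) - 2)²) = 31 - 40*(-3 + (2*(-5/9) - 2)²) = 31 - 40*(-3 + (-10/9 - 2)²) = 31 - 40*(-3 + (-28/9)²) = 31 - 40*(-3 + 784/81) = 31 - 40*541/81 = 31 - 21640/81 = -19129/81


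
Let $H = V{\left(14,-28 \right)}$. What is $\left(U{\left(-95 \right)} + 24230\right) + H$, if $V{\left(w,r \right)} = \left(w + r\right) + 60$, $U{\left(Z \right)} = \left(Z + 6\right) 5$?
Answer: $23831$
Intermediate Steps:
$U{\left(Z \right)} = 30 + 5 Z$ ($U{\left(Z \right)} = \left(6 + Z\right) 5 = 30 + 5 Z$)
$V{\left(w,r \right)} = 60 + r + w$ ($V{\left(w,r \right)} = \left(r + w\right) + 60 = 60 + r + w$)
$H = 46$ ($H = 60 - 28 + 14 = 46$)
$\left(U{\left(-95 \right)} + 24230\right) + H = \left(\left(30 + 5 \left(-95\right)\right) + 24230\right) + 46 = \left(\left(30 - 475\right) + 24230\right) + 46 = \left(-445 + 24230\right) + 46 = 23785 + 46 = 23831$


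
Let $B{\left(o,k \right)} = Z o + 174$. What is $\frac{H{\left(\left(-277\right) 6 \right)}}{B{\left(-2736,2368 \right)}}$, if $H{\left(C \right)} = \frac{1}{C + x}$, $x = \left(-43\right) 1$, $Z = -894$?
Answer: $- \frac{1}{4170699390} \approx -2.3977 \cdot 10^{-10}$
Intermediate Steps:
$B{\left(o,k \right)} = 174 - 894 o$ ($B{\left(o,k \right)} = - 894 o + 174 = 174 - 894 o$)
$x = -43$
$H{\left(C \right)} = \frac{1}{-43 + C}$ ($H{\left(C \right)} = \frac{1}{C - 43} = \frac{1}{-43 + C}$)
$\frac{H{\left(\left(-277\right) 6 \right)}}{B{\left(-2736,2368 \right)}} = \frac{1}{\left(-43 - 1662\right) \left(174 - -2445984\right)} = \frac{1}{\left(-43 - 1662\right) \left(174 + 2445984\right)} = \frac{1}{\left(-1705\right) 2446158} = \left(- \frac{1}{1705}\right) \frac{1}{2446158} = - \frac{1}{4170699390}$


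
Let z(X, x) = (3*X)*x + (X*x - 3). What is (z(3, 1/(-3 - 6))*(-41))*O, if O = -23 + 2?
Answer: -3731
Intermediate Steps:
O = -21
z(X, x) = -3 + 4*X*x (z(X, x) = 3*X*x + (-3 + X*x) = -3 + 4*X*x)
(z(3, 1/(-3 - 6))*(-41))*O = ((-3 + 4*3/(-3 - 6))*(-41))*(-21) = ((-3 + 4*3/(-9))*(-41))*(-21) = ((-3 + 4*3*(-⅑))*(-41))*(-21) = ((-3 - 4/3)*(-41))*(-21) = -13/3*(-41)*(-21) = (533/3)*(-21) = -3731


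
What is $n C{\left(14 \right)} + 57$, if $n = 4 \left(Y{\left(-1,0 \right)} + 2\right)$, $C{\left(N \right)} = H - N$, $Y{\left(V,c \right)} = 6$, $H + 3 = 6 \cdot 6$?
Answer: $665$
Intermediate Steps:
$H = 33$ ($H = -3 + 6 \cdot 6 = -3 + 36 = 33$)
$C{\left(N \right)} = 33 - N$
$n = 32$ ($n = 4 \left(6 + 2\right) = 4 \cdot 8 = 32$)
$n C{\left(14 \right)} + 57 = 32 \left(33 - 14\right) + 57 = 32 \cdot 19 + 57 = 608 + 57 = 665$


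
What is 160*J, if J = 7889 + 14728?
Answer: 3618720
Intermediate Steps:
J = 22617
160*J = 160*22617 = 3618720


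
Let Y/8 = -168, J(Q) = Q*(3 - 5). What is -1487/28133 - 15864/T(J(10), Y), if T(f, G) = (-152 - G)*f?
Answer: 51356479/83836340 ≈ 0.61258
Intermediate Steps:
J(Q) = -2*Q (J(Q) = Q*(-2) = -2*Q)
Y = -1344 (Y = 8*(-168) = -1344)
T(f, G) = f*(-152 - G)
-1487/28133 - 15864/T(J(10), Y) = -1487/28133 - 15864*1/(20*(152 - 1344)) = -1487*1/28133 - 15864/((-1*(-20)*(-1192))) = -1487/28133 - 15864/(-23840) = -1487/28133 - 15864*(-1/23840) = -1487/28133 + 1983/2980 = 51356479/83836340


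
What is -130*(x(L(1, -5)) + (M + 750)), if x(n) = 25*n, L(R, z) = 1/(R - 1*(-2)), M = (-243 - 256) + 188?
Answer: -174460/3 ≈ -58153.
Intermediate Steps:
M = -311 (M = -499 + 188 = -311)
L(R, z) = 1/(2 + R) (L(R, z) = 1/(R + 2) = 1/(2 + R))
-130*(x(L(1, -5)) + (M + 750)) = -130*(25/(2 + 1) + (-311 + 750)) = -130*(25/3 + 439) = -130*1342/3 = -174460/3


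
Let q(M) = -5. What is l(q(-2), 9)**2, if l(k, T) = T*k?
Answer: 2025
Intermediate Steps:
l(q(-2), 9)**2 = (9*(-5))**2 = (-45)**2 = 2025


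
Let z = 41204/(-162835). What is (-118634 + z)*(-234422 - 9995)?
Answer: 4721600823119698/162835 ≈ 2.8996e+10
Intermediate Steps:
z = -41204/162835 (z = 41204*(-1/162835) = -41204/162835 ≈ -0.25304)
(-118634 + z)*(-234422 - 9995) = (-118634 - 41204/162835)*(-234422 - 9995) = -19317808594/162835*(-244417) = 4721600823119698/162835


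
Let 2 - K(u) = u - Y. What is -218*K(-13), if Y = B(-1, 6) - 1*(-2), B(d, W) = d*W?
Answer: -2398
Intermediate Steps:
B(d, W) = W*d
Y = -4 (Y = 6*(-1) - 1*(-2) = -6 + 2 = -4)
K(u) = -2 - u (K(u) = 2 - (u - 1*(-4)) = 2 - (u + 4) = 2 - (4 + u) = 2 + (-4 - u) = -2 - u)
-218*K(-13) = -218*(-2 - 1*(-13)) = -218*(-2 + 13) = -218*11 = -2398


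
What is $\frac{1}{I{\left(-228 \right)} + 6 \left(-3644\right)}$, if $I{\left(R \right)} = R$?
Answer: $- \frac{1}{22092} \approx -4.5265 \cdot 10^{-5}$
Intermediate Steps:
$\frac{1}{I{\left(-228 \right)} + 6 \left(-3644\right)} = \frac{1}{-228 + 6 \left(-3644\right)} = \frac{1}{-228 - 21864} = \frac{1}{-22092} = - \frac{1}{22092}$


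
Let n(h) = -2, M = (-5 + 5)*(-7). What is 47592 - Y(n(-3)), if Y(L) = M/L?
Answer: 47592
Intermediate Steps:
M = 0 (M = 0*(-7) = 0)
Y(L) = 0 (Y(L) = 0/L = 0)
47592 - Y(n(-3)) = 47592 - 1*0 = 47592 + 0 = 47592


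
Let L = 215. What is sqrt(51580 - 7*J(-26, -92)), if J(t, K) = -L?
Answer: sqrt(53085) ≈ 230.40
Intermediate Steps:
J(t, K) = -215 (J(t, K) = -1*215 = -215)
sqrt(51580 - 7*J(-26, -92)) = sqrt(51580 - 7*(-215)) = sqrt(51580 + 1505) = sqrt(53085)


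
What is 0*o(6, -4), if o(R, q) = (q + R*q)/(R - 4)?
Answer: 0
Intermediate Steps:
o(R, q) = (q + R*q)/(-4 + R)
0*o(6, -4) = 0*(-4*(1 + 6)/(-4 + 6)) = 0*(-4*7/2) = 0*(-4*1/2*7) = 0*(-14) = 0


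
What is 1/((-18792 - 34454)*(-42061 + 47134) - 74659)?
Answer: -1/270191617 ≈ -3.7011e-9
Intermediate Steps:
1/((-18792 - 34454)*(-42061 + 47134) - 74659) = 1/(-53246*5073 - 74659) = 1/(-270116958 - 74659) = 1/(-270191617) = -1/270191617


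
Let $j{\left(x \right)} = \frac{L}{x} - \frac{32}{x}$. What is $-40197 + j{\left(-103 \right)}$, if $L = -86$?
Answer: $- \frac{4140173}{103} \approx -40196.0$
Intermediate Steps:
$j{\left(x \right)} = - \frac{118}{x}$ ($j{\left(x \right)} = - \frac{86}{x} - \frac{32}{x} = - \frac{118}{x}$)
$-40197 + j{\left(-103 \right)} = -40197 - \frac{118}{-103} = -40197 - - \frac{118}{103} = -40197 + \frac{118}{103} = - \frac{4140173}{103}$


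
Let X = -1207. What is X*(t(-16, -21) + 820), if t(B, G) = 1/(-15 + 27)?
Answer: -11878087/12 ≈ -9.8984e+5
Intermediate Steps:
t(B, G) = 1/12
X*(t(-16, -21) + 820) = -1207*(1/12 + 820) = -1207*9841/12 = -11878087/12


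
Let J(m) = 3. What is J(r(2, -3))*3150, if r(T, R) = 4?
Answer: 9450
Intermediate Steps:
J(r(2, -3))*3150 = 3*3150 = 9450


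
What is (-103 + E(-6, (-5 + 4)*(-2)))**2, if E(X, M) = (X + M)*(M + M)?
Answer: 14161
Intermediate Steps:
E(X, M) = 2*M*(M + X) (E(X, M) = (M + X)*(2*M) = 2*M*(M + X))
(-103 + E(-6, (-5 + 4)*(-2)))**2 = (-103 + 2*((-5 + 4)*(-2))*((-5 + 4)*(-2) - 6))**2 = (-103 + 2*(-1*(-2))*(-1*(-2) - 6))**2 = (-103 + 2*2*(2 - 6))**2 = (-103 + 2*2*(-4))**2 = (-103 - 16)**2 = (-119)**2 = 14161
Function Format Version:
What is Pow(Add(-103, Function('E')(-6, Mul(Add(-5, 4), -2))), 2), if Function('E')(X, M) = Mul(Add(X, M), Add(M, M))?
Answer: 14161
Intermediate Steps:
Function('E')(X, M) = Mul(2, M, Add(M, X)) (Function('E')(X, M) = Mul(Add(M, X), Mul(2, M)) = Mul(2, M, Add(M, X)))
Pow(Add(-103, Function('E')(-6, Mul(Add(-5, 4), -2))), 2) = Pow(Add(-103, Mul(2, Mul(Add(-5, 4), -2), Add(Mul(Add(-5, 4), -2), -6))), 2) = Pow(Add(-103, Mul(2, Mul(-1, -2), Add(Mul(-1, -2), -6))), 2) = Pow(Add(-103, Mul(2, 2, Add(2, -6))), 2) = Pow(Add(-103, Mul(2, 2, -4)), 2) = Pow(Add(-103, -16), 2) = Pow(-119, 2) = 14161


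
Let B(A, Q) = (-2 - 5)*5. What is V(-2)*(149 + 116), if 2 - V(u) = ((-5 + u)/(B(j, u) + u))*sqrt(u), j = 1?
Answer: 530 - 1855*I*sqrt(2)/37 ≈ 530.0 - 70.902*I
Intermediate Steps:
B(A, Q) = -35 (B(A, Q) = -7*5 = -35)
V(u) = 2 - sqrt(u)*(-5 + u)/(-35 + u) (V(u) = 2 - (-5 + u)/(-35 + u)*sqrt(u) = 2 - sqrt(u)*(-5 + u)/(-35 + u))
V(-2)*(149 + 116) = ((-70 - (-2)**(3/2) + 2*(-2) + 5*sqrt(-2))/(-35 - 2))*(149 + 116) = ((-70 - (-2)*I*sqrt(2) - 4 + 5*(I*sqrt(2)))/(-37))*265 = -(-70 + 2*I*sqrt(2) - 4 + 5*I*sqrt(2))/37*265 = -(-74 + 7*I*sqrt(2))/37*265 = (2 - 7*I*sqrt(2)/37)*265 = 530 - 1855*I*sqrt(2)/37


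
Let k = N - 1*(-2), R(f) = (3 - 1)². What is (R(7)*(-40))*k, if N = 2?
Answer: -640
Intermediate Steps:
R(f) = 4 (R(f) = 2² = 4)
k = 4 (k = 2 - 1*(-2) = 2 + 2 = 4)
(R(7)*(-40))*k = (4*(-40))*4 = -160*4 = -640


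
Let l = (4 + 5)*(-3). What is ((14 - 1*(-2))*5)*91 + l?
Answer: 7253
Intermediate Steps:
l = -27 (l = 9*(-3) = -27)
((14 - 1*(-2))*5)*91 + l = ((14 - 1*(-2))*5)*91 - 27 = ((14 + 2)*5)*91 - 27 = (16*5)*91 - 27 = 80*91 - 27 = 7280 - 27 = 7253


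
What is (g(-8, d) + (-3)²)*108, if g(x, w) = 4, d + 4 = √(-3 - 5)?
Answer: 1404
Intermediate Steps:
d = -4 + 2*I*√2 (d = -4 + √(-3 - 5) = -4 + √(-8) = -4 + 2*I*√2 ≈ -4.0 + 2.8284*I)
(g(-8, d) + (-3)²)*108 = (4 + (-3)²)*108 = (4 + 9)*108 = 13*108 = 1404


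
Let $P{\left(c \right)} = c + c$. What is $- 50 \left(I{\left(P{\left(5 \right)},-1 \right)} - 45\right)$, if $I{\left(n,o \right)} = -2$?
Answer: $2350$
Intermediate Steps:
$P{\left(c \right)} = 2 c$
$- 50 \left(I{\left(P{\left(5 \right)},-1 \right)} - 45\right) = - 50 \left(-2 - 45\right) = \left(-50\right) \left(-47\right) = 2350$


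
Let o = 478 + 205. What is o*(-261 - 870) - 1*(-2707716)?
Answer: 1935243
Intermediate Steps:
o = 683
o*(-261 - 870) - 1*(-2707716) = 683*(-261 - 870) - 1*(-2707716) = 683*(-1131) + 2707716 = -772473 + 2707716 = 1935243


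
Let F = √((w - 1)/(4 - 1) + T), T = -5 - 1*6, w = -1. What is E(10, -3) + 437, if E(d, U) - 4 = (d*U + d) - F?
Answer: 421 - I*√105/3 ≈ 421.0 - 3.4156*I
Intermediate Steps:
T = -11 (T = -5 - 6 = -11)
F = I*√105/3 (F = √((-1 - 1)/(4 - 1) - 11) = √(-2/3 - 11) = √(-2*⅓ - 11) = √(-⅔ - 11) = √(-35/3) = I*√105/3 ≈ 3.4156*I)
E(d, U) = 4 + d + U*d - I*√105/3 (E(d, U) = 4 + ((d*U + d) - I*√105/3) = 4 + ((U*d + d) - I*√105/3) = 4 + ((d + U*d) - I*√105/3) = 4 + (d + U*d - I*√105/3) = 4 + d + U*d - I*√105/3)
E(10, -3) + 437 = (4 + 10 - 3*10 - I*√105/3) + 437 = (4 + 10 - 30 - I*√105/3) + 437 = (-16 - I*√105/3) + 437 = 421 - I*√105/3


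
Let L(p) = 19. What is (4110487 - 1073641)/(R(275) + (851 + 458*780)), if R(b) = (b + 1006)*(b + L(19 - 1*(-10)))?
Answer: 3036846/734705 ≈ 4.1334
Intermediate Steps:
R(b) = (19 + b)*(1006 + b) (R(b) = (b + 1006)*(b + 19) = (1006 + b)*(19 + b) = (19 + b)*(1006 + b))
(4110487 - 1073641)/(R(275) + (851 + 458*780)) = (4110487 - 1073641)/((19114 + 275**2 + 1025*275) + (851 + 458*780)) = 3036846/((19114 + 75625 + 281875) + (851 + 357240)) = 3036846/(376614 + 358091) = 3036846/734705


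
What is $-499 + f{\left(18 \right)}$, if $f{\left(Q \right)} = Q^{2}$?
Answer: $-175$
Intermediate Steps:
$-499 + f{\left(18 \right)} = -499 + 18^{2} = -499 + 324 = -175$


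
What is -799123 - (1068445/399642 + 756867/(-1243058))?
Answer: -99246974845902806/124194546309 ≈ -7.9913e+5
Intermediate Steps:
-799123 - (1068445/399642 + 756867/(-1243058)) = -799123 - (1068445*(1/399642) + 756867*(-1/1243058)) = -799123 - (1068445/399642 - 756867/1243058) = -799123 - 1*256415815799/124194546309 = -799123 - 256415815799/124194546309 = -99246974845902806/124194546309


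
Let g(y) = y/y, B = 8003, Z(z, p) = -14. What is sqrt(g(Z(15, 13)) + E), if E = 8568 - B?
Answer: sqrt(566) ≈ 23.791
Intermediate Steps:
g(y) = 1
E = 565 (E = 8568 - 1*8003 = 8568 - 8003 = 565)
sqrt(g(Z(15, 13)) + E) = sqrt(1 + 565) = sqrt(566)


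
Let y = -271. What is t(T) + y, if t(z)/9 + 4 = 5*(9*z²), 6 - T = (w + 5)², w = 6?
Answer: 5355818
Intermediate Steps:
T = -115 (T = 6 - (6 + 5)² = 6 - 1*11² = 6 - 1*121 = 6 - 121 = -115)
t(z) = -36 + 405*z² (t(z) = -36 + 9*(5*(9*z²)) = -36 + 9*(45*z²) = -36 + 405*z²)
t(T) + y = (-36 + 405*(-115)²) - 271 = (-36 + 405*13225) - 271 = (-36 + 5356125) - 271 = 5356089 - 271 = 5355818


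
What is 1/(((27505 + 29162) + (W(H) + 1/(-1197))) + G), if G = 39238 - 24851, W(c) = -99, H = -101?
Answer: 1197/84933134 ≈ 1.4093e-5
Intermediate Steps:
G = 14387
1/(((27505 + 29162) + (W(H) + 1/(-1197))) + G) = 1/(((27505 + 29162) + (-99 + 1/(-1197))) + 14387) = 1/((56667 + (-99 - 1/1197)) + 14387) = 1/((56667 - 118504/1197) + 14387) = 1/(67711895/1197 + 14387) = 1/(84933134/1197) = 1197/84933134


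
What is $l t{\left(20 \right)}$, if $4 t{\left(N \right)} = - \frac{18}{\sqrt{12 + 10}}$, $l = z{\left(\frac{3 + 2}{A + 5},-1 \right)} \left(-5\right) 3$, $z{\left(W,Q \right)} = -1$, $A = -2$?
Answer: $- \frac{135 \sqrt{22}}{44} \approx -14.391$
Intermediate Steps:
$l = 15$ ($l = \left(-1\right) \left(-5\right) 3 = 5 \cdot 3 = 15$)
$t{\left(N \right)} = - \frac{9 \sqrt{22}}{44}$ ($t{\left(N \right)} = \frac{\left(-18\right) \frac{1}{\sqrt{12 + 10}}}{4} = \frac{\left(-18\right) \frac{1}{\sqrt{22}}}{4} = \frac{\left(-18\right) \frac{\sqrt{22}}{22}}{4} = \frac{\left(- \frac{9}{11}\right) \sqrt{22}}{4} = - \frac{9 \sqrt{22}}{44}$)
$l t{\left(20 \right)} = 15 \left(- \frac{9 \sqrt{22}}{44}\right) = - \frac{135 \sqrt{22}}{44}$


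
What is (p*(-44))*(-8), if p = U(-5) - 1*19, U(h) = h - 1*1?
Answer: -8800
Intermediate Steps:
U(h) = -1 + h (U(h) = h - 1 = -1 + h)
p = -25 (p = (-1 - 5) - 1*19 = -6 - 19 = -25)
(p*(-44))*(-8) = -25*(-44)*(-8) = 1100*(-8) = -8800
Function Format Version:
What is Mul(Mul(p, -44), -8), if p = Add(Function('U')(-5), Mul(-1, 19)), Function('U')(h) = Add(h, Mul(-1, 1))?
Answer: -8800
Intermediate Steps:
Function('U')(h) = Add(-1, h) (Function('U')(h) = Add(h, -1) = Add(-1, h))
p = -25 (p = Add(Add(-1, -5), Mul(-1, 19)) = Add(-6, -19) = -25)
Mul(Mul(p, -44), -8) = Mul(Mul(-25, -44), -8) = Mul(1100, -8) = -8800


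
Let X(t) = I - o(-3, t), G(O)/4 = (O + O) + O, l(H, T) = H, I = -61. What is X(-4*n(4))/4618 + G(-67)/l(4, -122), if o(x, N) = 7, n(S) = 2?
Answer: -464143/2309 ≈ -201.01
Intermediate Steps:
G(O) = 12*O (G(O) = 4*((O + O) + O) = 4*(2*O + O) = 4*(3*O) = 12*O)
X(t) = -68 (X(t) = -61 - 1*7 = -61 - 7 = -68)
X(-4*n(4))/4618 + G(-67)/l(4, -122) = -68/4618 + (12*(-67))/4 = -68*1/4618 - 804*¼ = -34/2309 - 201 = -464143/2309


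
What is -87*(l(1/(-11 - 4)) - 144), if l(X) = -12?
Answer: 13572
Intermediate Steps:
-87*(l(1/(-11 - 4)) - 144) = -87*(-12 - 144) = -87*(-156) = 13572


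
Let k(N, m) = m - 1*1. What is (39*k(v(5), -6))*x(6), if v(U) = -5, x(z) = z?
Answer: -1638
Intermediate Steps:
k(N, m) = -1 + m (k(N, m) = m - 1 = -1 + m)
(39*k(v(5), -6))*x(6) = (39*(-1 - 6))*6 = (39*(-7))*6 = -273*6 = -1638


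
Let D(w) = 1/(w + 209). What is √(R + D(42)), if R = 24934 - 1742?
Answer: √1461119443/251 ≈ 152.29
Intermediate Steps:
R = 23192
D(w) = 1/(209 + w)
√(R + D(42)) = √(23192 + 1/(209 + 42)) = √(23192 + 1/251) = √(5821193/251) = √1461119443/251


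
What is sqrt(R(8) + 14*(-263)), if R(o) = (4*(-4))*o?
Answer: I*sqrt(3810) ≈ 61.725*I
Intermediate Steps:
R(o) = -16*o
sqrt(R(8) + 14*(-263)) = sqrt(-16*8 + 14*(-263)) = sqrt(-128 - 3682) = sqrt(-3810) = I*sqrt(3810)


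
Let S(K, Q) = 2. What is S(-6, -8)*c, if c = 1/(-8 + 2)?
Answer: -1/3 ≈ -0.33333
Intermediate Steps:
c = -1/6 (c = 1/(-6) = -1/6 ≈ -0.16667)
S(-6, -8)*c = 2*(-1/6) = -1/3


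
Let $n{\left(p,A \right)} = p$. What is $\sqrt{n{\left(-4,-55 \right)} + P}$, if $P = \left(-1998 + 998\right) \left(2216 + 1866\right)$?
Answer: $6 i \sqrt{113389} \approx 2020.4 i$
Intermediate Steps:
$P = -4082000$ ($P = \left(-1000\right) 4082 = -4082000$)
$\sqrt{n{\left(-4,-55 \right)} + P} = \sqrt{-4 - 4082000} = \sqrt{-4082004} = 6 i \sqrt{113389}$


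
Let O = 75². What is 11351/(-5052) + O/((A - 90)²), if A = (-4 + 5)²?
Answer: -61493771/40016892 ≈ -1.5367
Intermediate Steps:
A = 1 (A = 1² = 1)
O = 5625
11351/(-5052) + O/((A - 90)²) = 11351/(-5052) + 5625/((1 - 90)²) = 11351*(-1/5052) + 5625/((-89)²) = -11351/5052 + 5625/7921 = -61493771/40016892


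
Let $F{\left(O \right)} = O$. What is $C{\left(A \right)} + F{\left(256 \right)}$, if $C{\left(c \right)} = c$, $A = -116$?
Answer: $140$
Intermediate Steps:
$C{\left(A \right)} + F{\left(256 \right)} = -116 + 256 = 140$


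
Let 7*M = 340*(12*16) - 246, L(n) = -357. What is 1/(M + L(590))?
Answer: 7/62535 ≈ 0.00011194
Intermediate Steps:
M = 65034/7 (M = (340*(12*16) - 246)/7 = (340*192 - 246)/7 = (65280 - 246)/7 = (⅐)*65034 = 65034/7 ≈ 9290.6)
1/(M + L(590)) = 1/(65034/7 - 357) = 1/(62535/7) = 7/62535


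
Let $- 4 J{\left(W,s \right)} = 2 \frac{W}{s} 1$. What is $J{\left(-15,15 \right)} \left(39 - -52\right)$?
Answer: $\frac{91}{2} \approx 45.5$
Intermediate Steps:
$J{\left(W,s \right)} = - \frac{W}{2 s}$ ($J{\left(W,s \right)} = - \frac{2 \frac{W}{s} 1}{4} = - \frac{\frac{2 W}{s} 1}{4} = - \frac{2 W \frac{1}{s}}{4} = - \frac{W}{2 s}$)
$J{\left(-15,15 \right)} \left(39 - -52\right) = \left(- \frac{1}{2}\right) \left(-15\right) \frac{1}{15} \left(39 - -52\right) = \left(- \frac{1}{2}\right) \left(-15\right) \frac{1}{15} \left(39 + 52\right) = \frac{1}{2} \cdot 91 = \frac{91}{2}$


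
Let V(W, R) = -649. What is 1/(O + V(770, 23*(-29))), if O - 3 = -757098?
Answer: -1/757744 ≈ -1.3197e-6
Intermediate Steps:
O = -757095 (O = 3 - 757098 = -757095)
1/(O + V(770, 23*(-29))) = 1/(-757095 - 649) = 1/(-757744) = -1/757744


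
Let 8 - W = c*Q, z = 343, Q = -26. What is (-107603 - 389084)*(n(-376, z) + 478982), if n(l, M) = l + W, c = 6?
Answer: -237798834990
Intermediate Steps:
W = 164 (W = 8 - 6*(-26) = 8 - 1*(-156) = 8 + 156 = 164)
n(l, M) = 164 + l (n(l, M) = l + 164 = 164 + l)
(-107603 - 389084)*(n(-376, z) + 478982) = (-107603 - 389084)*((164 - 376) + 478982) = -496687*(-212 + 478982) = -496687*478770 = -237798834990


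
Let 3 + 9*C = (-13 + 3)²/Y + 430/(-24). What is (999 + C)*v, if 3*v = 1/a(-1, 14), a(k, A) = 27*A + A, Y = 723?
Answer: 3705983/4372704 ≈ 0.84753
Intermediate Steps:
a(k, A) = 28*A
v = 1/1176 (v = 1/(3*((28*14))) = (⅓)/392 = (⅓)*(1/392) = 1/1176 ≈ 0.00085034)
C = -60091/26028 (C = -⅓ + ((-13 + 3)²/723 + 430/(-24))/9 = -⅓ + ((-10)²*(1/723) + 430*(-1/24))/9 = -⅓ + (100*(1/723) - 215/12)/9 = -⅓ + (100/723 - 215/12)/9 = -⅓ + (⅑)*(-51415/2892) = -⅓ - 51415/26028 = -60091/26028 ≈ -2.3087)
(999 + C)*v = (999 - 60091/26028)*(1/1176) = (25941881/26028)*(1/1176) = 3705983/4372704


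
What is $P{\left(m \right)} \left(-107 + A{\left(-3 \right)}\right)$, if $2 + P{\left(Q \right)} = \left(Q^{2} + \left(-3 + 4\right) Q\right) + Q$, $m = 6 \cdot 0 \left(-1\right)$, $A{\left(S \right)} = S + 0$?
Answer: $220$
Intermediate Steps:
$A{\left(S \right)} = S$
$m = 0$ ($m = 0 \left(-1\right) = 0$)
$P{\left(Q \right)} = -2 + Q^{2} + 2 Q$ ($P{\left(Q \right)} = -2 + \left(\left(Q^{2} + \left(-3 + 4\right) Q\right) + Q\right) = -2 + \left(\left(Q^{2} + 1 Q\right) + Q\right) = -2 + \left(\left(Q^{2} + Q\right) + Q\right) = -2 + \left(\left(Q + Q^{2}\right) + Q\right) = -2 + \left(Q^{2} + 2 Q\right) = -2 + Q^{2} + 2 Q$)
$P{\left(m \right)} \left(-107 + A{\left(-3 \right)}\right) = \left(-2 + 0^{2} + 2 \cdot 0\right) \left(-107 - 3\right) = \left(-2 + 0 + 0\right) \left(-110\right) = \left(-2\right) \left(-110\right) = 220$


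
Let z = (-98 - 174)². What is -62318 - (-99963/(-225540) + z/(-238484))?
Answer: -93109663339367/1494102260 ≈ -62318.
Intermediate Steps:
z = 73984 (z = (-272)² = 73984)
-62318 - (-99963/(-225540) + z/(-238484)) = -62318 - (-99963/(-225540) + 73984/(-238484)) = -62318 - (-99963*(-1/225540) + 73984*(-1/238484)) = -62318 - (11107/25060 - 18496/59621) = -62318 - 1*198700687/1494102260 = -62318 - 198700687/1494102260 = -93109663339367/1494102260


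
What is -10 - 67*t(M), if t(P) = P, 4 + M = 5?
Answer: -77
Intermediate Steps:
M = 1 (M = -4 + 5 = 1)
-10 - 67*t(M) = -10 - 67*1 = -10 - 67 = -77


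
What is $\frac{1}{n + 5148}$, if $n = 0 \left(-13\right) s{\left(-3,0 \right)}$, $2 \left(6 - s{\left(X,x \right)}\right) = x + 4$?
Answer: $\frac{1}{5148} \approx 0.00019425$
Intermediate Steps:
$s{\left(X,x \right)} = 4 - \frac{x}{2}$ ($s{\left(X,x \right)} = 6 - \frac{x + 4}{2} = 6 - \frac{4 + x}{2} = 6 - \left(2 + \frac{x}{2}\right) = 4 - \frac{x}{2}$)
$n = 0$ ($n = 0 \left(-13\right) \left(4 - 0\right) = 0 \left(4 + 0\right) = 0 \cdot 4 = 0$)
$\frac{1}{n + 5148} = \frac{1}{0 + 5148} = \frac{1}{5148}$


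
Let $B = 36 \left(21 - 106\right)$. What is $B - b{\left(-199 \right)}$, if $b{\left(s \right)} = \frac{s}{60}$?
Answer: $- \frac{183401}{60} \approx -3056.7$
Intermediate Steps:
$B = -3060$ ($B = 36 \left(-85\right) = -3060$)
$b{\left(s \right)} = \frac{s}{60}$ ($b{\left(s \right)} = s \frac{1}{60} = \frac{s}{60}$)
$B - b{\left(-199 \right)} = -3060 - \frac{1}{60} \left(-199\right) = -3060 - - \frac{199}{60} = -3060 + \frac{199}{60} = - \frac{183401}{60}$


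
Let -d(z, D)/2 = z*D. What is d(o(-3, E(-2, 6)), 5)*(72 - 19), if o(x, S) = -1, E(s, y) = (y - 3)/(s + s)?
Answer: 530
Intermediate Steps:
E(s, y) = (-3 + y)/(2*s) (E(s, y) = (-3 + y)/((2*s)) = (-3 + y)*(1/(2*s)) = (-3 + y)/(2*s))
d(z, D) = -2*D*z (d(z, D) = -2*z*D = -2*D*z)
d(o(-3, E(-2, 6)), 5)*(72 - 19) = (-2*5*(-1))*(72 - 19) = 10*53 = 530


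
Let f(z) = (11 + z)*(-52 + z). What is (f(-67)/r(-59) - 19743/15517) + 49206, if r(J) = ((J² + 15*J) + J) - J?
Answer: 8399045507/170687 ≈ 49207.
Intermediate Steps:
f(z) = (-52 + z)*(11 + z)
r(J) = J² + 15*J (r(J) = (J² + 16*J) - J = J² + 15*J)
(f(-67)/r(-59) - 19743/15517) + 49206 = ((-572 + (-67)² - 41*(-67))/((-59*(15 - 59))) - 19743/15517) + 49206 = ((-572 + 4489 + 2747)/((-59*(-44))) - 19743*1/15517) + 49206 = (6664/2596 - 19743/15517) + 49206 = (6664*(1/2596) - 19743/15517) + 49206 = (1666/649 - 19743/15517) + 49206 = 220985/170687 + 49206 = 8399045507/170687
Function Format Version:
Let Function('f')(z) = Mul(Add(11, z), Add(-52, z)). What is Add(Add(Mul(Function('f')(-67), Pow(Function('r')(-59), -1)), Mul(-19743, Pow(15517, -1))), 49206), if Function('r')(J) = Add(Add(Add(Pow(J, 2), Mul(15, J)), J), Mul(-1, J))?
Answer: Rational(8399045507, 170687) ≈ 49207.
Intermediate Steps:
Function('f')(z) = Mul(Add(-52, z), Add(11, z))
Function('r')(J) = Add(Pow(J, 2), Mul(15, J)) (Function('r')(J) = Add(Add(Pow(J, 2), Mul(16, J)), Mul(-1, J)) = Add(Pow(J, 2), Mul(15, J)))
Add(Add(Mul(Function('f')(-67), Pow(Function('r')(-59), -1)), Mul(-19743, Pow(15517, -1))), 49206) = Add(Add(Mul(Add(-572, Pow(-67, 2), Mul(-41, -67)), Pow(Mul(-59, Add(15, -59)), -1)), Mul(-19743, Pow(15517, -1))), 49206) = Add(Add(Mul(Add(-572, 4489, 2747), Pow(Mul(-59, -44), -1)), Mul(-19743, Rational(1, 15517))), 49206) = Add(Add(Mul(6664, Pow(2596, -1)), Rational(-19743, 15517)), 49206) = Add(Add(Mul(6664, Rational(1, 2596)), Rational(-19743, 15517)), 49206) = Add(Add(Rational(1666, 649), Rational(-19743, 15517)), 49206) = Add(Rational(220985, 170687), 49206) = Rational(8399045507, 170687)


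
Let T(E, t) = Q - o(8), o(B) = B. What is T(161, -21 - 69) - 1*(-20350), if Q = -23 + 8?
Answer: 20327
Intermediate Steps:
Q = -15
T(E, t) = -23 (T(E, t) = -15 - 1*8 = -15 - 8 = -23)
T(161, -21 - 69) - 1*(-20350) = -23 - 1*(-20350) = -23 + 20350 = 20327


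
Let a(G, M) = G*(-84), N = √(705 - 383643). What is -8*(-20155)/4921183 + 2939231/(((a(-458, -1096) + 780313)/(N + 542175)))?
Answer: 1568457393202831435/805878164531 + 2939231*I*√382938/818785 ≈ 1.9463e+6 + 2221.4*I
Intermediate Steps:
N = I*√382938 (N = √(-382938) = I*√382938 ≈ 618.82*I)
a(G, M) = -84*G
-8*(-20155)/4921183 + 2939231/(((a(-458, -1096) + 780313)/(N + 542175))) = -8*(-20155)/4921183 + 2939231/(((-84*(-458) + 780313)/(I*√382938 + 542175))) = 161240*(1/4921183) + 2939231/(((38472 + 780313)/(542175 + I*√382938))) = 161240/4921183 + 2939231/((818785/(542175 + I*√382938))) = 161240/4921183 + 2939231*(108435/163757 + I*√382938/818785) = 161240/4921183 + (318715513485/163757 + 2939231*I*√382938/818785) = 1568457393202831435/805878164531 + 2939231*I*√382938/818785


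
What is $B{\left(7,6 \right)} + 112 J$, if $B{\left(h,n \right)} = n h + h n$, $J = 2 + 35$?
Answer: $4228$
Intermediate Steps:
$J = 37$
$B{\left(h,n \right)} = 2 h n$ ($B{\left(h,n \right)} = h n + h n = 2 h n$)
$B{\left(7,6 \right)} + 112 J = 2 \cdot 7 \cdot 6 + 112 \cdot 37 = 84 + 4144 = 4228$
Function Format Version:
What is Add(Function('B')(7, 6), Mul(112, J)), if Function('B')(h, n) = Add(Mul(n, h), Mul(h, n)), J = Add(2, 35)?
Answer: 4228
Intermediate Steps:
J = 37
Function('B')(h, n) = Mul(2, h, n) (Function('B')(h, n) = Add(Mul(h, n), Mul(h, n)) = Mul(2, h, n))
Add(Function('B')(7, 6), Mul(112, J)) = Add(Mul(2, 7, 6), Mul(112, 37)) = Add(84, 4144) = 4228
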